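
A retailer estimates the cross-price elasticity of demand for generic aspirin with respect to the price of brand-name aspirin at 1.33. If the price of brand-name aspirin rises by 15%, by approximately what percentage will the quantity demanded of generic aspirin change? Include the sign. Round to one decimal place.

20.0%

%ΔQ ≈ ε × %ΔP of brand-name aspirin = 1.33 × (15%) = 20.0%.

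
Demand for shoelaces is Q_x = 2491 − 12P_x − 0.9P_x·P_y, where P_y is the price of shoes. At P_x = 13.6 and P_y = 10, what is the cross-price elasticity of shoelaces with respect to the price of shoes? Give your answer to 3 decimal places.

At P_x = 13.6 and P_y = 10: Q_x = 2205.4.
∂Q_x/∂P_y = -0.9P_x = -0.9(13.6) = -12.2400.
ε = (∂Q_x/∂P_y)(P_y/Q_x) = -12.2400 × (10/2205.4) ≈ -0.056.
ε < 0: complements.

-0.056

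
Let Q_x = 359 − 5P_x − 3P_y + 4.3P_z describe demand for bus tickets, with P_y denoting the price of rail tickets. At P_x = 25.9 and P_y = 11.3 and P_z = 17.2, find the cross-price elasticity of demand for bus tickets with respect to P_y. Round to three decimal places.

-0.126

At P_x = 25.9 and P_y = 11.3 and P_z = 17.2: Q_x = 269.56.
∂Q_x/∂P_y = -3.
ε = (∂Q_x/∂P_y)(P_y/Q_x) = -3 × (11.3/269.56) ≈ -0.126.
Since ε < 0, bus tickets and rail tickets are complements.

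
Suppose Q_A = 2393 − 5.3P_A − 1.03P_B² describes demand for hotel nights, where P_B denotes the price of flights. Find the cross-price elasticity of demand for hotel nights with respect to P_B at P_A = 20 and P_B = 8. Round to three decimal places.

At P_A = 20 and P_B = 8: Q_A = 2221.08.
∂Q_A/∂P_B = -2.06P_B = -2.06(8) = -16.4800.
ε = (∂Q_A/∂P_B)(P_B/Q_A) = -16.4800 × (8/2221.08) ≈ -0.059.

-0.059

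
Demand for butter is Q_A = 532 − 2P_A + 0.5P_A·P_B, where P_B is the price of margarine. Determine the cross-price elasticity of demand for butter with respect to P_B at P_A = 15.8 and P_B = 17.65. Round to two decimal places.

0.22

At P_A = 15.8 and P_B = 17.65: Q_A = 639.835.
∂Q_A/∂P_B = 0.5P_A = 0.5(15.8) = 7.9000.
ε = (∂Q_A/∂P_B)(P_B/Q_A) = 7.9000 × (17.65/639.835) ≈ 0.22.
ε > 0: substitutes.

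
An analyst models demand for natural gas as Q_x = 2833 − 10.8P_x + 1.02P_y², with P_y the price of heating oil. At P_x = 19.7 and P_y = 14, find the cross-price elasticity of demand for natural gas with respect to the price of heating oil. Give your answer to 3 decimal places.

At P_x = 19.7 and P_y = 14: Q_x = 2820.16.
∂Q_x/∂P_y = 2.04P_y = 2.04(14) = 28.5600.
ε = (∂Q_x/∂P_y)(P_y/Q_x) = 28.5600 × (14/2820.16) ≈ 0.142.

0.142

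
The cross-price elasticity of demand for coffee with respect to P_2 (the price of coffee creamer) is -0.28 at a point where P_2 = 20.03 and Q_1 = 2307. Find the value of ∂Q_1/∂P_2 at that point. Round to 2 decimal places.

-32.25

ε = (∂Q_1/∂P_2)·(P_2/Q_1) ⇒ ∂Q_1/∂P_2 = ε·Q_1/P_2 = -0.28 × 2307/20.03 ≈ -32.25.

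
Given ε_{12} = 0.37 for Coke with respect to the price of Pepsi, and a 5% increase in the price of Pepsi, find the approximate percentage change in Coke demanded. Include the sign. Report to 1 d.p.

%ΔQ ≈ ε × %ΔP of Pepsi = 0.37 × (5%) = 1.9%.
Demand for Coke rises by about 1.9%.

1.9%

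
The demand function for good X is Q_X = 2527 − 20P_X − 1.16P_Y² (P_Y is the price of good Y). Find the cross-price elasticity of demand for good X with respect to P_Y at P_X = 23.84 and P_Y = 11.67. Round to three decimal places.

At P_X = 23.84 and P_Y = 11.67: Q_X = 1892.221.
∂Q_X/∂P_Y = -2.32P_Y = -2.32(11.67) = -27.0744.
ε = (∂Q_X/∂P_Y)(P_Y/Q_X) = -27.0744 × (11.67/1892.221) ≈ -0.167.

-0.167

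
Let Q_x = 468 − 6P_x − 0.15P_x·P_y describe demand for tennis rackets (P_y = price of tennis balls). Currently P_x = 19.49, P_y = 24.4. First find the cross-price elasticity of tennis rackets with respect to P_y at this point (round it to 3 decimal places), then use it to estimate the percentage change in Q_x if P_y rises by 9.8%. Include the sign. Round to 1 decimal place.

-2.5%

At P_x = 19.49, P_y = 24.4: Q_x = 279.727.
∂Q_x/∂P_y = -0.15P_x = -2.9235.
ε = (∂Q_x/∂P_y)(P_y/Q_x) = -2.9235 × 24.4/279.727 ≈ -0.255.
%ΔQ_x ≈ ε × %ΔP_y = -0.255 × (9.8%) = -2.5%.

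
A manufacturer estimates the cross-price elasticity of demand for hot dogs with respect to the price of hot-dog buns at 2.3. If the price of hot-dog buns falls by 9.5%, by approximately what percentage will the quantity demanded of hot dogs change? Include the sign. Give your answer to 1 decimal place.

-21.9%

%ΔQ ≈ ε × %ΔP of hot-dog buns = 2.3 × (-9.5%) = -21.9%.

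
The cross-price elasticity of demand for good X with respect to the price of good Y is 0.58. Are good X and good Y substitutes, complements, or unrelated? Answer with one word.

substitutes

ε = 0.58 > 0, so a higher price of good Y raises demand for good X: substitutes.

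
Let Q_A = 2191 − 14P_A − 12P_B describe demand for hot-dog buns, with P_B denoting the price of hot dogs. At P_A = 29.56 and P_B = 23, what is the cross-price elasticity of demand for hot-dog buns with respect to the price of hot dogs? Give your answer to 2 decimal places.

-0.18

At P_A = 29.56 and P_B = 23: Q_A = 1501.16.
∂Q_A/∂P_B = -12.
ε = (∂Q_A/∂P_B)(P_B/Q_A) = -12 × (23/1501.16) ≈ -0.18.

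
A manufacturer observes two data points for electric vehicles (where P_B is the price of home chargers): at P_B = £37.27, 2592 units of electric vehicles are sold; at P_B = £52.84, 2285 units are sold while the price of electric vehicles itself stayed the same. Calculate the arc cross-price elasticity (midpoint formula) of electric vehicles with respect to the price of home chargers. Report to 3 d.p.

-0.364

ΔQ_A = 2285 − 2592 = -307; ΔP_B = 52.84 − 37.27 = 15.57.
Midpoints: Q̄_A = 2438.5, P̄_B = 45.06.
ε = (ΔQ_A/Q̄_A)/(ΔP_B/P̄_B) = (-307/2438.5)/(15.57/45.06) ≈ -0.364.
ε < 0: electric vehicles and home chargers are complements.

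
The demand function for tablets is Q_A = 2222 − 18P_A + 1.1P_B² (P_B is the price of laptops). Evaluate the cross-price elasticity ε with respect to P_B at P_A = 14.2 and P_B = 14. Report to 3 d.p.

0.198

At P_A = 14.2 and P_B = 14: Q_A = 2182.
∂Q_A/∂P_B = 2.2P_B = 2.2(14) = 30.8000.
ε = (∂Q_A/∂P_B)(P_B/Q_A) = 30.8000 × (14/2182) ≈ 0.198.
ε > 0: substitutes.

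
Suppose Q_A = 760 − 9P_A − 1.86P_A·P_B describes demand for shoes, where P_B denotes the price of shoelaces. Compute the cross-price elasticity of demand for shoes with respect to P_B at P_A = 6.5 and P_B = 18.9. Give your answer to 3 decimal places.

At P_A = 6.5 and P_B = 18.9: Q_A = 472.999.
∂Q_A/∂P_B = -1.86P_A = -1.86(6.5) = -12.0900.
ε = (∂Q_A/∂P_B)(P_B/Q_A) = -12.0900 × (18.9/472.999) ≈ -0.483.
ε < 0: complements.

-0.483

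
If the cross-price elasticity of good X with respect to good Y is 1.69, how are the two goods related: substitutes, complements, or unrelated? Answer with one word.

ε = 1.69 > 0, so a higher price of good Y raises demand for good X: substitutes.

substitutes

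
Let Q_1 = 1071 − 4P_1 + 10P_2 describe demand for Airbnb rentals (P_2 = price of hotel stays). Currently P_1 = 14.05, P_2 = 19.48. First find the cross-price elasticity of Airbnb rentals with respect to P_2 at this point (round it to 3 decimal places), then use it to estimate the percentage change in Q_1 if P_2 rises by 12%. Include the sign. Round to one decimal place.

1.9%

At P_1 = 14.05, P_2 = 19.48: Q_1 = 1209.6.
∂Q_1/∂P_2 = 10.
ε = (∂Q_1/∂P_2)(P_2/Q_1) = 10.0000 × 19.48/1209.6 ≈ 0.161.
%ΔQ_1 ≈ ε × %ΔP_2 = 0.161 × (12%) = 1.9%.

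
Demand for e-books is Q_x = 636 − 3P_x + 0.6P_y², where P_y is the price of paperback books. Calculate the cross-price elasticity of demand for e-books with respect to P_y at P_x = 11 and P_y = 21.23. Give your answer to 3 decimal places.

At P_x = 11 and P_y = 21.23: Q_x = 873.428.
∂Q_x/∂P_y = 1.2P_y = 1.2(21.23) = 25.4760.
ε = (∂Q_x/∂P_y)(P_y/Q_x) = 25.4760 × (21.23/873.428) ≈ 0.619.
ε > 0: substitutes.

0.619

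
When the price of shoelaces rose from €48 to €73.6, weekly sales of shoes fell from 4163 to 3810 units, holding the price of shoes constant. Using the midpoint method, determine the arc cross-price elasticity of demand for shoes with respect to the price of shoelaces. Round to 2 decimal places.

ΔQ_A = 3810 − 4163 = -353; ΔP_B = 73.6 − 48 = 25.6.
Midpoints: Q̄_A = 3986.5, P̄_B = 60.80.
ε = (ΔQ_A/Q̄_A)/(ΔP_B/P̄_B) = (-353/3986.5)/(25.6/60.80) ≈ -0.21.
ε < 0: shoes and shoelaces are complements.

-0.21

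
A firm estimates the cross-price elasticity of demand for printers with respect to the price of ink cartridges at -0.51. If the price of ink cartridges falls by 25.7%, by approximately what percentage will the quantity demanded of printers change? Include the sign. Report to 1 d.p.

13.1%

%ΔQ ≈ ε × %ΔP of ink cartridges = -0.51 × (-25.7%) = 13.1%.
Demand for printers rises by about 13.1%.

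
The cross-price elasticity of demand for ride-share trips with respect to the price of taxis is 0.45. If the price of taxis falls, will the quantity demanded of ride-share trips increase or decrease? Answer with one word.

ε > 0 and the price of taxis falls, so the quantity of ride-share trips moves in the same direction: it decreases.

decrease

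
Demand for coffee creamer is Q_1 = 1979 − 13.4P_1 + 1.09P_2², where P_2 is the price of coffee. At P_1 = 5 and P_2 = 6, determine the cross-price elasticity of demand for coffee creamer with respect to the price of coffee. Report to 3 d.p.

At P_1 = 5 and P_2 = 6: Q_1 = 1951.24.
∂Q_1/∂P_2 = 2.18P_2 = 2.18(6) = 13.0800.
ε = (∂Q_1/∂P_2)(P_2/Q_1) = 13.0800 × (6/1951.24) ≈ 0.040.
ε > 0: substitutes.

0.040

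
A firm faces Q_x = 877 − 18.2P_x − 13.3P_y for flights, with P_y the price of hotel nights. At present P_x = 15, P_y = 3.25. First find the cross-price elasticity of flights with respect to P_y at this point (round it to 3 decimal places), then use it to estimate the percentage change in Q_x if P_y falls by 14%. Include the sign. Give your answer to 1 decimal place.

At P_x = 15, P_y = 3.25: Q_x = 560.775.
∂Q_x/∂P_y = -13.3.
ε = (∂Q_x/∂P_y)(P_y/Q_x) = -13.3000 × 3.25/560.775 ≈ -0.077.
%ΔQ_x ≈ ε × %ΔP_y = -0.077 × (-14%) = 1.1%.

1.1%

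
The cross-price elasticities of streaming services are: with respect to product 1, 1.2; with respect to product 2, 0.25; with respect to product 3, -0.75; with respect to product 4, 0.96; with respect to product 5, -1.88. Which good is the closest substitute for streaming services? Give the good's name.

Substitutes have ε > 0. Among the positive values, 1.2 (product 1) is largest.

product 1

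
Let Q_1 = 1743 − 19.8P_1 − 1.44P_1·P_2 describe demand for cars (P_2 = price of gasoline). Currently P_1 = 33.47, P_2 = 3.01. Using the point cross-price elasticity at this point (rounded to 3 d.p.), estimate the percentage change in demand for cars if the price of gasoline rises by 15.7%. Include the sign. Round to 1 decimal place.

-2.4%

At P_1 = 33.47, P_2 = 3.01: Q_1 = 935.222.
∂Q_1/∂P_2 = -1.44P_1 = -48.1968.
ε = (∂Q_1/∂P_2)(P_2/Q_1) = -48.1968 × 3.01/935.222 ≈ -0.155.
%ΔQ_1 ≈ ε × %ΔP_2 = -0.155 × (15.7%) = -2.4%.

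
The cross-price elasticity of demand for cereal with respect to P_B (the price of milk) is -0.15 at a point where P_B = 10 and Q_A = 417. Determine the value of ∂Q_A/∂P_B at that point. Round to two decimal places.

-6.26

ε = (∂Q_A/∂P_B)·(P_B/Q_A) ⇒ ∂Q_A/∂P_B = ε·Q_A/P_B = -0.15 × 417/10 ≈ -6.26.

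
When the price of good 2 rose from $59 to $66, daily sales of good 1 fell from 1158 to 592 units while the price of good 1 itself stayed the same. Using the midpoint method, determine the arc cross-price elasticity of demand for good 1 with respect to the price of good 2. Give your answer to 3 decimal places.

ΔQ_1 = 592 − 1158 = -566; ΔP_2 = 66 − 59 = 7.
Midpoints: Q̄_1 = 875.0, P̄_2 = 62.50.
ε = (ΔQ_1/Q̄_1)/(ΔP_2/P̄_2) = (-566/875.0)/(7/62.50) ≈ -5.776.

-5.776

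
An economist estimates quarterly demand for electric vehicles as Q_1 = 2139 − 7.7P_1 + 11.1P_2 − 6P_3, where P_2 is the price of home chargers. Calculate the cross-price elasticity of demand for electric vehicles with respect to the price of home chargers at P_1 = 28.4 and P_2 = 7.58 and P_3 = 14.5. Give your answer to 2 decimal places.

At P_1 = 28.4 and P_2 = 7.58 and P_3 = 14.5: Q_1 = 1917.458.
∂Q_1/∂P_2 = 11.1.
ε = (∂Q_1/∂P_2)(P_2/Q_1) = 11.1 × (7.58/1917.458) ≈ 0.04.
Since ε > 0, electric vehicles and home chargers are substitutes.

0.04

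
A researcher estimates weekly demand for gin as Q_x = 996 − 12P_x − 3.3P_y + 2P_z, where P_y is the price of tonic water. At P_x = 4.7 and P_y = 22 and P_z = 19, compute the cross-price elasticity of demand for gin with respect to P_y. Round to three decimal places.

At P_x = 4.7 and P_y = 22 and P_z = 19: Q_x = 905.
∂Q_x/∂P_y = -3.3.
ε = (∂Q_x/∂P_y)(P_y/Q_x) = -3.3 × (22/905) ≈ -0.080.

-0.080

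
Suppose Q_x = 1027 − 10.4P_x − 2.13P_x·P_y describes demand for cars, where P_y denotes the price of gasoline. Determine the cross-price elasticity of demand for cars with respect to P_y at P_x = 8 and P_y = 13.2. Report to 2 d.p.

-0.31

At P_x = 8 and P_y = 13.2: Q_x = 718.872.
∂Q_x/∂P_y = -2.13P_x = -2.13(8) = -17.0400.
ε = (∂Q_x/∂P_y)(P_y/Q_x) = -17.0400 × (13.2/718.872) ≈ -0.31.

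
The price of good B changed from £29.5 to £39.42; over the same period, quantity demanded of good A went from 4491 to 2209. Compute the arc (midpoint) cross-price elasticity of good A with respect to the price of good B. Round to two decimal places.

-2.37

ΔQ_A = 2209 − 4491 = -2282; ΔP_B = 39.42 − 29.5 = 9.92.
Midpoints: Q̄_A = 3350.0, P̄_B = 34.46.
ε = (ΔQ_A/Q̄_A)/(ΔP_B/P̄_B) = (-2282/3350.0)/(9.92/34.46) ≈ -2.37.
ε < 0: good A and good B are complements.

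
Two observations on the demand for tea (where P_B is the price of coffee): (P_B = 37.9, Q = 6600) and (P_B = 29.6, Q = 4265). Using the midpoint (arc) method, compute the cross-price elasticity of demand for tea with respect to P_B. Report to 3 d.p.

1.748

ΔQ_A = 4265 − 6600 = -2335; ΔP_B = 29.6 − 37.9 = -8.3.
Midpoints: Q̄_A = 5432.5, P̄_B = 33.75.
ε = (ΔQ_A/Q̄_A)/(ΔP_B/P̄_B) = (-2335/5432.5)/(-8.3/33.75) ≈ 1.748.
ε > 0: tea and coffee are substitutes.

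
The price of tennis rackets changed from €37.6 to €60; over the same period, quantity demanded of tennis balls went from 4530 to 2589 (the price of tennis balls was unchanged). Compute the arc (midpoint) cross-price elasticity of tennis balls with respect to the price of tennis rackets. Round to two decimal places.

-1.19

ΔQ_A = 2589 − 4530 = -1941; ΔP_B = 60 − 37.6 = 22.4.
Midpoints: Q̄_A = 3559.5, P̄_B = 48.80.
ε = (ΔQ_A/Q̄_A)/(ΔP_B/P̄_B) = (-1941/3559.5)/(22.4/48.80) ≈ -1.19.
ε < 0: tennis balls and tennis rackets are complements.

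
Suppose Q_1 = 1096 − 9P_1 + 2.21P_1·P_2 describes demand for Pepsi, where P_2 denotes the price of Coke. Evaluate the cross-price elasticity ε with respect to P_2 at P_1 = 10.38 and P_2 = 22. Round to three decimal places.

At P_1 = 10.38 and P_2 = 22: Q_1 = 1507.256.
∂Q_1/∂P_2 = 2.21P_1 = 2.21(10.38) = 22.9398.
ε = (∂Q_1/∂P_2)(P_2/Q_1) = 22.9398 × (22/1507.256) ≈ 0.335.
ε > 0: substitutes.

0.335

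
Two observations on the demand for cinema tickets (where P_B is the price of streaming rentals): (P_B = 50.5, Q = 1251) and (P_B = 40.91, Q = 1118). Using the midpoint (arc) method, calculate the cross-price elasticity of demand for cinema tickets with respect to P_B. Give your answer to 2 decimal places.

0.54

ΔQ_A = 1118 − 1251 = -133; ΔP_B = 40.91 − 50.5 = -9.59.
Midpoints: Q̄_A = 1184.5, P̄_B = 45.70.
ε = (ΔQ_A/Q̄_A)/(ΔP_B/P̄_B) = (-133/1184.5)/(-9.59/45.70) ≈ 0.54.
ε > 0: cinema tickets and streaming rentals are substitutes.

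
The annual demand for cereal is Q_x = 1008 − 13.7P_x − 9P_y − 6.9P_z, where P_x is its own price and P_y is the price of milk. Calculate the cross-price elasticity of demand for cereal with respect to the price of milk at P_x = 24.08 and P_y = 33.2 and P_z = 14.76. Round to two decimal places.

-1.08

At P_x = 24.08 and P_y = 33.2 and P_z = 14.76: Q_x = 277.46.
∂Q_x/∂P_y = -9.
ε = (∂Q_x/∂P_y)(P_y/Q_x) = -9 × (33.2/277.46) ≈ -1.08.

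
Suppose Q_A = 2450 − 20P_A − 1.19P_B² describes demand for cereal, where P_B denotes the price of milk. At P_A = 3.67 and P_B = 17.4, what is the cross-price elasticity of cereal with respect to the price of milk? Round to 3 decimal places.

-0.357

At P_A = 3.67 and P_B = 17.4: Q_A = 2016.316.
∂Q_A/∂P_B = -2.38P_B = -2.38(17.4) = -41.4120.
ε = (∂Q_A/∂P_B)(P_B/Q_A) = -41.4120 × (17.4/2016.316) ≈ -0.357.
ε < 0: complements.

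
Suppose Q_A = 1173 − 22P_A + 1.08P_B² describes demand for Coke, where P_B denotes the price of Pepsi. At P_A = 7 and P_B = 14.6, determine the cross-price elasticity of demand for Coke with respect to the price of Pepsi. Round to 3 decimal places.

0.369

At P_A = 7 and P_B = 14.6: Q_A = 1249.213.
∂Q_A/∂P_B = 2.16P_B = 2.16(14.6) = 31.5360.
ε = (∂Q_A/∂P_B)(P_B/Q_A) = 31.5360 × (14.6/1249.213) ≈ 0.369.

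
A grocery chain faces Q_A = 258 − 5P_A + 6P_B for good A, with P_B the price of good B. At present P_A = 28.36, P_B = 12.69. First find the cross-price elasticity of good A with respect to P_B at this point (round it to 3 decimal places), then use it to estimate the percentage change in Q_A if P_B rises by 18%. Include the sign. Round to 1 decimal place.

7.1%

At P_A = 28.36, P_B = 12.69: Q_A = 192.34.
∂Q_A/∂P_B = 6.
ε = (∂Q_A/∂P_B)(P_B/Q_A) = 6.0000 × 12.69/192.34 ≈ 0.396.
%ΔQ_A ≈ ε × %ΔP_B = 0.396 × (18%) = 7.1%.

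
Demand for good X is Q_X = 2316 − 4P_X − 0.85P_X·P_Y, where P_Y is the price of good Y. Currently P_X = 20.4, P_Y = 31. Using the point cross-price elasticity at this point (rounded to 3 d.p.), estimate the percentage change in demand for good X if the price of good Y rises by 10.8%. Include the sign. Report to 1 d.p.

At P_X = 20.4, P_Y = 31: Q_X = 1696.86.
∂Q_X/∂P_Y = -0.85P_X = -17.3400.
ε = (∂Q_X/∂P_Y)(P_Y/Q_X) = -17.3400 × 31/1696.86 ≈ -0.317.
%ΔQ_X ≈ ε × %ΔP_Y = -0.317 × (10.8%) = -3.4%.

-3.4%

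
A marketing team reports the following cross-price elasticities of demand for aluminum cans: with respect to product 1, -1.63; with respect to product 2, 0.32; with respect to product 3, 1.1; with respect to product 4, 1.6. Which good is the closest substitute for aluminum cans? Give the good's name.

Substitutes have ε > 0. Among the positive values, 1.6 (product 4) is largest.

product 4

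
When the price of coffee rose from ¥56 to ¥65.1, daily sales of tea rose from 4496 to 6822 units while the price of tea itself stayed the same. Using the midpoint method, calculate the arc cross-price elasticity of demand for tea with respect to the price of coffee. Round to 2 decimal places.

2.73

ΔQ_A = 6822 − 4496 = 2326; ΔP_B = 65.1 − 56 = 9.1.
Midpoints: Q̄_A = 5659.0, P̄_B = 60.55.
ε = (ΔQ_A/Q̄_A)/(ΔP_B/P̄_B) = (2326/5659.0)/(9.1/60.55) ≈ 2.73.
ε > 0: tea and coffee are substitutes.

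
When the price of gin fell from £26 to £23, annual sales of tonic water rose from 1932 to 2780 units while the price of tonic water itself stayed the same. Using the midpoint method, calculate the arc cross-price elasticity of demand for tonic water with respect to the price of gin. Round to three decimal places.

ΔQ_A = 2780 − 1932 = 848; ΔP_B = 23 − 26 = -3.
Midpoints: Q̄_A = 2356.0, P̄_B = 24.50.
ε = (ΔQ_A/Q̄_A)/(ΔP_B/P̄_B) = (848/2356.0)/(-3/24.50) ≈ -2.939.

-2.939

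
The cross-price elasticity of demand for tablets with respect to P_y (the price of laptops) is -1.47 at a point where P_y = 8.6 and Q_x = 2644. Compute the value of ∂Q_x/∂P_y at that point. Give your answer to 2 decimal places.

-451.94

ε = (∂Q_x/∂P_y)·(P_y/Q_x) ⇒ ∂Q_x/∂P_y = ε·Q_x/P_y = -1.47 × 2644/8.6 ≈ -451.94.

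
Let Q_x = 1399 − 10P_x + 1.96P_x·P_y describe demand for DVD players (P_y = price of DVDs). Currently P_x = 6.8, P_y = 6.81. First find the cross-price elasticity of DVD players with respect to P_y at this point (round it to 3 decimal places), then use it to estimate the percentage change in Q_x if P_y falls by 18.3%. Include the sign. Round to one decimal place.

At P_x = 6.8, P_y = 6.81: Q_x = 1421.764.
∂Q_x/∂P_y = 1.96P_x = 13.3280.
ε = (∂Q_x/∂P_y)(P_y/Q_x) = 13.3280 × 6.81/1421.764 ≈ 0.064.
%ΔQ_x ≈ ε × %ΔP_y = 0.064 × (-18.3%) = -1.2%.

-1.2%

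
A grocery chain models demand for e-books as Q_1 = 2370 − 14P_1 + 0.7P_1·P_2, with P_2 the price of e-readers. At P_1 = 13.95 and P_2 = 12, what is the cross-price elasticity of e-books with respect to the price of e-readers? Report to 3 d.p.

0.051

At P_1 = 13.95 and P_2 = 12: Q_1 = 2291.88.
∂Q_1/∂P_2 = 0.7P_1 = 0.7(13.95) = 9.7650.
ε = (∂Q_1/∂P_2)(P_2/Q_1) = 9.7650 × (12/2291.88) ≈ 0.051.
ε > 0: substitutes.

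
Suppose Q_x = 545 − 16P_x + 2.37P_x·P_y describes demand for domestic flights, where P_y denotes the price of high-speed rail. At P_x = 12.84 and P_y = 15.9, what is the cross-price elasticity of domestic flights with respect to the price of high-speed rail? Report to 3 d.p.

At P_x = 12.84 and P_y = 15.9: Q_x = 823.410.
∂Q_x/∂P_y = 2.37P_x = 2.37(12.84) = 30.4308.
ε = (∂Q_x/∂P_y)(P_y/Q_x) = 30.4308 × (15.9/823.410) ≈ 0.588.

0.588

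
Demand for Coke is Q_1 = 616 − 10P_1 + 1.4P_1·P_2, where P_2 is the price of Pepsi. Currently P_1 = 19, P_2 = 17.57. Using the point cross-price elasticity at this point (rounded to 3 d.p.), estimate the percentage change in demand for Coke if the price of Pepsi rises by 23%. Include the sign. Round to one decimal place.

At P_1 = 19, P_2 = 17.57: Q_1 = 893.362.
∂Q_1/∂P_2 = 1.4P_1 = 26.6000.
ε = (∂Q_1/∂P_2)(P_2/Q_1) = 26.6000 × 17.57/893.362 ≈ 0.523.
%ΔQ_1 ≈ ε × %ΔP_2 = 0.523 × (23%) = 12.0%.

12.0%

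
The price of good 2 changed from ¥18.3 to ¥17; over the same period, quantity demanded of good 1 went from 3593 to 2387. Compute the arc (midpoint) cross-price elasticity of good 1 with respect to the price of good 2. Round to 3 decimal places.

5.476

ΔQ_1 = 2387 − 3593 = -1206; ΔP_2 = 17 − 18.3 = -1.3.
Midpoints: Q̄_1 = 2990.0, P̄_2 = 17.65.
ε = (ΔQ_1/Q̄_1)/(ΔP_2/P̄_2) = (-1206/2990.0)/(-1.3/17.65) ≈ 5.476.
ε > 0: good 1 and good 2 are substitutes.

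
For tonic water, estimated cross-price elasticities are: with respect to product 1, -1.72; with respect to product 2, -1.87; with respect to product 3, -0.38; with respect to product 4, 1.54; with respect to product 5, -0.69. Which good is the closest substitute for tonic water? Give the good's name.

Substitutes have ε > 0. Among the positive values, 1.54 (product 4) is largest.

product 4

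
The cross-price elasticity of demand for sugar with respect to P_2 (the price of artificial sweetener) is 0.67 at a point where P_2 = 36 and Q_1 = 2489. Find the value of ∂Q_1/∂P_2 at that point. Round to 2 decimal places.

46.32

ε = (∂Q_1/∂P_2)·(P_2/Q_1) ⇒ ∂Q_1/∂P_2 = ε·Q_1/P_2 = 0.67 × 2489/36 ≈ 46.32.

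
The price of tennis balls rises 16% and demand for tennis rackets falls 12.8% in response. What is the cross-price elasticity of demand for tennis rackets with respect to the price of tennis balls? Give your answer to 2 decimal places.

-0.80

ε = (%ΔQ of tennis rackets) / (%ΔP of tennis balls) = (-12.8%) / (16%) ≈ -0.80.
Negative cross-price elasticity: complements.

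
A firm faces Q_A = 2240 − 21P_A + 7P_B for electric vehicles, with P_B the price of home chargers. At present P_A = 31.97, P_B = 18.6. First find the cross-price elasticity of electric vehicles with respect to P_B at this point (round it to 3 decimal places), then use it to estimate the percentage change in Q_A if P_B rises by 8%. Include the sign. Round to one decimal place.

0.6%

At P_A = 31.97, P_B = 18.6: Q_A = 1698.83.
∂Q_A/∂P_B = 7.
ε = (∂Q_A/∂P_B)(P_B/Q_A) = 7.0000 × 18.6/1698.83 ≈ 0.077.
%ΔQ_A ≈ ε × %ΔP_B = 0.077 × (8%) = 0.6%.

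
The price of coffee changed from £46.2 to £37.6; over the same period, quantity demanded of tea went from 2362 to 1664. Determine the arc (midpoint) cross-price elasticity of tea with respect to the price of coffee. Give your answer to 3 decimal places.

1.689

ΔQ_A = 1664 − 2362 = -698; ΔP_B = 37.6 − 46.2 = -8.6.
Midpoints: Q̄_A = 2013.0, P̄_B = 41.90.
ε = (ΔQ_A/Q̄_A)/(ΔP_B/P̄_B) = (-698/2013.0)/(-8.6/41.90) ≈ 1.689.
ε > 0: tea and coffee are substitutes.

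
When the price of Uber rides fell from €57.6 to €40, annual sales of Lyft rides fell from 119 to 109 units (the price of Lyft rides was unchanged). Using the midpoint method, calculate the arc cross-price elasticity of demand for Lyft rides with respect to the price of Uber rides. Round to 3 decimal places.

0.243

ΔQ_A = 109 − 119 = -10; ΔP_B = 40 − 57.6 = -17.6.
Midpoints: Q̄_A = 114.0, P̄_B = 48.80.
ε = (ΔQ_A/Q̄_A)/(ΔP_B/P̄_B) = (-10/114.0)/(-17.6/48.80) ≈ 0.243.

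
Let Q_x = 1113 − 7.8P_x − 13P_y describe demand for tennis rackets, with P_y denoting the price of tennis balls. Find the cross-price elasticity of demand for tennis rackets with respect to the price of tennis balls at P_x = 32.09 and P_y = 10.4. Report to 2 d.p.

At P_x = 32.09 and P_y = 10.4: Q_x = 727.498.
∂Q_x/∂P_y = -13.
ε = (∂Q_x/∂P_y)(P_y/Q_x) = -13 × (10.4/727.498) ≈ -0.19.
Since ε < 0, tennis rackets and tennis balls are complements.

-0.19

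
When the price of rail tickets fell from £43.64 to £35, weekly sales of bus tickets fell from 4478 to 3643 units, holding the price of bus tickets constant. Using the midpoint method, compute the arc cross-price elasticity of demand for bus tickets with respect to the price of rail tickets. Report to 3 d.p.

ΔQ_A = 3643 − 4478 = -835; ΔP_B = 35 − 43.64 = -8.64.
Midpoints: Q̄_A = 4060.5, P̄_B = 39.32.
ε = (ΔQ_A/Q̄_A)/(ΔP_B/P̄_B) = (-835/4060.5)/(-8.64/39.32) ≈ 0.936.

0.936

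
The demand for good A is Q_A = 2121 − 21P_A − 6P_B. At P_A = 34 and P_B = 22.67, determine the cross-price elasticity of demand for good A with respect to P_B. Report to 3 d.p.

-0.107

At P_A = 34 and P_B = 22.67: Q_A = 1270.98.
∂Q_A/∂P_B = -6.
ε = (∂Q_A/∂P_B)(P_B/Q_A) = -6 × (22.67/1270.98) ≈ -0.107.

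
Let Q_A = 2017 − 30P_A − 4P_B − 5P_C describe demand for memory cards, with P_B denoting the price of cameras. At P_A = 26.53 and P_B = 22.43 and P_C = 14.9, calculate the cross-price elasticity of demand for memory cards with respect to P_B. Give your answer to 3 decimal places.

-0.085

At P_A = 26.53 and P_B = 22.43 and P_C = 14.9: Q_A = 1056.88.
∂Q_A/∂P_B = -4.
ε = (∂Q_A/∂P_B)(P_B/Q_A) = -4 × (22.43/1056.88) ≈ -0.085.
Since ε < 0, memory cards and cameras are complements.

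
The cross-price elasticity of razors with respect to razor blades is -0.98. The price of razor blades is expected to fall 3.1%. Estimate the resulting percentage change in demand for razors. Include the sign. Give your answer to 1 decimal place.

3.0%

%ΔQ ≈ ε × %ΔP of razor blades = -0.98 × (-3.1%) = 3.0%.
Demand for razors rises by about 3.0%.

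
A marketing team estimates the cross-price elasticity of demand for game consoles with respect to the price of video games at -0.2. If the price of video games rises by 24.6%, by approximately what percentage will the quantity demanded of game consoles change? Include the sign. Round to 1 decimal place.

%ΔQ ≈ ε × %ΔP of video games = -0.2 × (24.6%) = -4.9%.

-4.9%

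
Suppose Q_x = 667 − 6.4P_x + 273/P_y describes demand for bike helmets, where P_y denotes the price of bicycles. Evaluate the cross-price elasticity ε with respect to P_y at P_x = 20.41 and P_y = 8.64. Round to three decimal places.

At P_x = 20.41 and P_y = 8.64: Q_x = 567.973.
∂Q_x/∂P_y = −273/P_y² = -3.6571.
ε = (∂Q_x/∂P_y)(P_y/Q_x) = -3.6571 × (8.64/567.973) ≈ -0.056.

-0.056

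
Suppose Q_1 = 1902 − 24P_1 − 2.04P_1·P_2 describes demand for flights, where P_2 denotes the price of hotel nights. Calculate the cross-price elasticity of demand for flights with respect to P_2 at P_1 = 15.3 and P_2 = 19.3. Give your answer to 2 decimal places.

At P_1 = 15.3 and P_2 = 19.3: Q_1 = 932.408.
∂Q_1/∂P_2 = -2.04P_1 = -2.04(15.3) = -31.2120.
ε = (∂Q_1/∂P_2)(P_2/Q_1) = -31.2120 × (19.3/932.408) ≈ -0.65.

-0.65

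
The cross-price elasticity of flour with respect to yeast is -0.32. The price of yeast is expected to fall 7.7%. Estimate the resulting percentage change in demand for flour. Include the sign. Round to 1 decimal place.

2.5%

%ΔQ ≈ ε × %ΔP of yeast = -0.32 × (-7.7%) = 2.5%.
Demand for flour rises by about 2.5%.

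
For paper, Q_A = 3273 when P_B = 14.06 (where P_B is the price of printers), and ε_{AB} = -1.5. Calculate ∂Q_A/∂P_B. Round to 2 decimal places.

ε = (∂Q_A/∂P_B)·(P_B/Q_A) ⇒ ∂Q_A/∂P_B = ε·Q_A/P_B = -1.5 × 3273/14.06 ≈ -349.18.

-349.18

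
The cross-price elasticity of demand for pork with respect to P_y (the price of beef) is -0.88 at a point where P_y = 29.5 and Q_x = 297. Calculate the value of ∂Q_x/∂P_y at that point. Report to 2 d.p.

ε = (∂Q_x/∂P_y)·(P_y/Q_x) ⇒ ∂Q_x/∂P_y = ε·Q_x/P_y = -0.88 × 297/29.5 ≈ -8.86.

-8.86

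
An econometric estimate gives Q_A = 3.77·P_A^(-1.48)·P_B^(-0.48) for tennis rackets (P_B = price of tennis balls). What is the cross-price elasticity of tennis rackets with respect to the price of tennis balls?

In a log-linear (constant-elasticity) demand function, the coefficient on the exponent of P_B is the cross-price elasticity.
ε = -0.48. Negative, so tennis rackets and tennis balls are complements.

-0.48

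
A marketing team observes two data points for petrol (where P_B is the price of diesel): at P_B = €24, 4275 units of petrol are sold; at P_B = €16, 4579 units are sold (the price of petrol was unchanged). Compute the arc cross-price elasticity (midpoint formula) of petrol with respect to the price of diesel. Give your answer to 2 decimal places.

-0.17

ΔQ_A = 4579 − 4275 = 304; ΔP_B = 16 − 24 = -8.
Midpoints: Q̄_A = 4427.0, P̄_B = 20.00.
ε = (ΔQ_A/Q̄_A)/(ΔP_B/P̄_B) = (304/4427.0)/(-8/20.00) ≈ -0.17.
ε < 0: petrol and diesel are complements.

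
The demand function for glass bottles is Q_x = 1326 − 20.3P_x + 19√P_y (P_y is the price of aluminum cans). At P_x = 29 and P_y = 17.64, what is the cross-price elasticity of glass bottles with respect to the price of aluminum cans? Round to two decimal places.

0.05

At P_x = 29 and P_y = 17.64: Q_x = 817.1.
∂Q_x/∂P_y = 19/(2√P_y) = 19/(2√17.64) = 2.2619.
ε = (∂Q_x/∂P_y)(P_y/Q_x) = 2.2619 × (17.64/817.1) ≈ 0.05.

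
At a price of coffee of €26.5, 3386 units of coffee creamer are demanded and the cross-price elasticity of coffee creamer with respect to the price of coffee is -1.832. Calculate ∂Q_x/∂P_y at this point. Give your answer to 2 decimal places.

-234.08

ε = (∂Q_x/∂P_y)·(P_y/Q_x) ⇒ ∂Q_x/∂P_y = ε·Q_x/P_y = -1.832 × 3386/26.5 ≈ -234.08.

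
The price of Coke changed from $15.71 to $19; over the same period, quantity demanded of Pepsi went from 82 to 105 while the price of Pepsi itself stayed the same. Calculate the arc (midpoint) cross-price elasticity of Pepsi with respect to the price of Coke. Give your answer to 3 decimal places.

1.298

ΔQ_A = 105 − 82 = 23; ΔP_B = 19 − 15.71 = 3.29.
Midpoints: Q̄_A = 93.5, P̄_B = 17.36.
ε = (ΔQ_A/Q̄_A)/(ΔP_B/P̄_B) = (23/93.5)/(3.29/17.36) ≈ 1.298.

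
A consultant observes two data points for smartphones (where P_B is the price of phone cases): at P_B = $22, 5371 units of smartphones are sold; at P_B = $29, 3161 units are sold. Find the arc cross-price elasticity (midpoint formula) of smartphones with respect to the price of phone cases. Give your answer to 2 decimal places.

-1.89

ΔQ_A = 3161 − 5371 = -2210; ΔP_B = 29 − 22 = 7.
Midpoints: Q̄_A = 4266.0, P̄_B = 25.50.
ε = (ΔQ_A/Q̄_A)/(ΔP_B/P̄_B) = (-2210/4266.0)/(7/25.50) ≈ -1.89.
ε < 0: smartphones and phone cases are complements.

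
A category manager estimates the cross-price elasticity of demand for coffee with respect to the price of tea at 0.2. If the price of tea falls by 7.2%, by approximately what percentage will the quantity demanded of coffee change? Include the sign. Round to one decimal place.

-1.4%

%ΔQ ≈ ε × %ΔP of tea = 0.2 × (-7.2%) = -1.4%.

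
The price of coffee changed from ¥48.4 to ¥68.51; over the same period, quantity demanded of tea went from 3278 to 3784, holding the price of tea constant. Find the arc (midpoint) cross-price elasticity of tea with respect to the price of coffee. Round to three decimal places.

ΔQ_A = 3784 − 3278 = 506; ΔP_B = 68.51 − 48.4 = 20.11.
Midpoints: Q̄_A = 3531.0, P̄_B = 58.45.
ε = (ΔQ_A/Q̄_A)/(ΔP_B/P̄_B) = (506/3531.0)/(20.11/58.45) ≈ 0.417.
ε > 0: tea and coffee are substitutes.

0.417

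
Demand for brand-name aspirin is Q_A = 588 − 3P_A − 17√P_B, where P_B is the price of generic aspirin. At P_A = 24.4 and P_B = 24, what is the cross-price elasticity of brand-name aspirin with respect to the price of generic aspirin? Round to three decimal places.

At P_A = 24.4 and P_B = 24: Q_A = 431.517.
∂Q_A/∂P_B = -17/(2√P_B) = -17/(2√24) = -1.7351.
ε = (∂Q_A/∂P_B)(P_B/Q_A) = -1.7351 × (24/431.517) ≈ -0.096.

-0.096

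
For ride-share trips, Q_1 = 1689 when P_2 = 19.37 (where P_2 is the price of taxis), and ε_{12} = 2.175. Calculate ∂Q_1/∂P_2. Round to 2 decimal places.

189.65

ε = (∂Q_1/∂P_2)·(P_2/Q_1) ⇒ ∂Q_1/∂P_2 = ε·Q_1/P_2 = 2.175 × 1689/19.37 ≈ 189.65.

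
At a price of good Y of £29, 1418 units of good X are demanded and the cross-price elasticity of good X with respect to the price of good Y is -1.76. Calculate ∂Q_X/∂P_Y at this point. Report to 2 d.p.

-86.06

ε = (∂Q_X/∂P_Y)·(P_Y/Q_X) ⇒ ∂Q_X/∂P_Y = ε·Q_X/P_Y = -1.76 × 1418/29 ≈ -86.06.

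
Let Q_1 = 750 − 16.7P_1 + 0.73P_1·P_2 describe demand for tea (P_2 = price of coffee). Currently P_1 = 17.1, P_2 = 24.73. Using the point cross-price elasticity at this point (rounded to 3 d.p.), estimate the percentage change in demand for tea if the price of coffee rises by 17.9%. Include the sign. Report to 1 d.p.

7.1%

At P_1 = 17.1, P_2 = 24.73: Q_1 = 773.135.
∂Q_1/∂P_2 = 0.73P_1 = 12.4830.
ε = (∂Q_1/∂P_2)(P_2/Q_1) = 12.4830 × 24.73/773.135 ≈ 0.399.
%ΔQ_1 ≈ ε × %ΔP_2 = 0.399 × (17.9%) = 7.1%.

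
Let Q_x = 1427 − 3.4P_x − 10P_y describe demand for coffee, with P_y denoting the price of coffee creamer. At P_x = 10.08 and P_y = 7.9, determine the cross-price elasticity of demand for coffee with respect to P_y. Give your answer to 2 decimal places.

-0.06

At P_x = 10.08 and P_y = 7.9: Q_x = 1313.728.
∂Q_x/∂P_y = -10.
ε = (∂Q_x/∂P_y)(P_y/Q_x) = -10 × (7.9/1313.728) ≈ -0.06.
Since ε < 0, coffee and coffee creamer are complements.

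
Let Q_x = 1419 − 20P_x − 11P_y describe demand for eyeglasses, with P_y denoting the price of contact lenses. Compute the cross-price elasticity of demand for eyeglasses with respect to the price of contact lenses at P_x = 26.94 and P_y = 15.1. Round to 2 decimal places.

At P_x = 26.94 and P_y = 15.1: Q_x = 714.1.
∂Q_x/∂P_y = -11.
ε = (∂Q_x/∂P_y)(P_y/Q_x) = -11 × (15.1/714.1) ≈ -0.23.

-0.23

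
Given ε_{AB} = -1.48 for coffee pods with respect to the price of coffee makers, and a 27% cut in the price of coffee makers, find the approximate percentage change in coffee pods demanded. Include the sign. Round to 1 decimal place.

%ΔQ ≈ ε × %ΔP of coffee makers = -1.48 × (-27%) = 40.0%.
Demand for coffee pods rises by about 40.0%.

40.0%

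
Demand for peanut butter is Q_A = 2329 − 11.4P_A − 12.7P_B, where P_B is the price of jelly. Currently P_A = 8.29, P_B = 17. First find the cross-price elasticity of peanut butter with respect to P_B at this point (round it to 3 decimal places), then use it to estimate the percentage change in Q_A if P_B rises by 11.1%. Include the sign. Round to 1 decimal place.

-1.2%

At P_A = 8.29, P_B = 17: Q_A = 2018.594.
∂Q_A/∂P_B = -12.7.
ε = (∂Q_A/∂P_B)(P_B/Q_A) = -12.7000 × 17/2018.594 ≈ -0.107.
%ΔQ_A ≈ ε × %ΔP_B = -0.107 × (11.1%) = -1.2%.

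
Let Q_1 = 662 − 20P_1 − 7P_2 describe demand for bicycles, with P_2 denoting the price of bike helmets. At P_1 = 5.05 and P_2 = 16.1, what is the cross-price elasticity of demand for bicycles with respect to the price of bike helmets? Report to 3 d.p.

At P_1 = 5.05 and P_2 = 16.1: Q_1 = 448.3.
∂Q_1/∂P_2 = -7.
ε = (∂Q_1/∂P_2)(P_2/Q_1) = -7 × (16.1/448.3) ≈ -0.251.
Since ε < 0, bicycles and bike helmets are complements.

-0.251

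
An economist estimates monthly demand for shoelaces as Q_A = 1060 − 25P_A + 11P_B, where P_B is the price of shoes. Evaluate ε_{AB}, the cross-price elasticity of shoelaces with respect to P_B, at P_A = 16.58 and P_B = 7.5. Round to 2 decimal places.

0.11

At P_A = 16.58 and P_B = 7.5: Q_A = 728.
∂Q_A/∂P_B = 11.
ε = (∂Q_A/∂P_B)(P_B/Q_A) = 11 × (7.5/728) ≈ 0.11.
Since ε > 0, shoelaces and shoes are substitutes.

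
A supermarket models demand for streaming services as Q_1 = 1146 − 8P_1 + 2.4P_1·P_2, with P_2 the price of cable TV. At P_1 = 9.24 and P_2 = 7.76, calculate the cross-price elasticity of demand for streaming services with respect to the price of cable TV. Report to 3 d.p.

0.138

At P_1 = 9.24 and P_2 = 7.76: Q_1 = 1244.166.
∂Q_1/∂P_2 = 2.4P_1 = 2.4(9.24) = 22.1760.
ε = (∂Q_1/∂P_2)(P_2/Q_1) = 22.1760 × (7.76/1244.166) ≈ 0.138.
ε > 0: substitutes.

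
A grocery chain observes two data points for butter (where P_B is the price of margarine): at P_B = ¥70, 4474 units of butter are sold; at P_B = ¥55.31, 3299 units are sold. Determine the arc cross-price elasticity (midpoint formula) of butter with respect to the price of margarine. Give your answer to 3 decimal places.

1.289

ΔQ_A = 3299 − 4474 = -1175; ΔP_B = 55.31 − 70 = -14.69.
Midpoints: Q̄_A = 3886.5, P̄_B = 62.66.
ε = (ΔQ_A/Q̄_A)/(ΔP_B/P̄_B) = (-1175/3886.5)/(-14.69/62.66) ≈ 1.289.
ε > 0: butter and margarine are substitutes.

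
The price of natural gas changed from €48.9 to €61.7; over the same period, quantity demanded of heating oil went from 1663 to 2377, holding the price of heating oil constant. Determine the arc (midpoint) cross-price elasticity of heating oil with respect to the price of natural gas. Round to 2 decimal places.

ΔQ_A = 2377 − 1663 = 714; ΔP_B = 61.7 − 48.9 = 12.8.
Midpoints: Q̄_A = 2020.0, P̄_B = 55.30.
ε = (ΔQ_A/Q̄_A)/(ΔP_B/P̄_B) = (714/2020.0)/(12.8/55.30) ≈ 1.53.
ε > 0: heating oil and natural gas are substitutes.

1.53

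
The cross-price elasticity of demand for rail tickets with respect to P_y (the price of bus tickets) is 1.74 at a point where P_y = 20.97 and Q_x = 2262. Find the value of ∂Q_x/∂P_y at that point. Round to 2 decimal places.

ε = (∂Q_x/∂P_y)·(P_y/Q_x) ⇒ ∂Q_x/∂P_y = ε·Q_x/P_y = 1.74 × 2262/20.97 ≈ 187.69.

187.69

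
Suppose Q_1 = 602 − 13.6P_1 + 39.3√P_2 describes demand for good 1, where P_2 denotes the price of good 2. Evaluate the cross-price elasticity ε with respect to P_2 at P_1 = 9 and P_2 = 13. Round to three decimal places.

At P_1 = 9 and P_2 = 13: Q_1 = 621.298.
∂Q_1/∂P_2 = 39.3/(2√P_2) = 39.3/(2√13) = 5.4499.
ε = (∂Q_1/∂P_2)(P_2/Q_1) = 5.4499 × (13/621.298) ≈ 0.114.

0.114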